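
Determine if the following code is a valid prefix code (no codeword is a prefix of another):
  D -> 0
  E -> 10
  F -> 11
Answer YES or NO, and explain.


Checking each pair (does one codeword prefix another?):
  D='0' vs E='10': no prefix
  D='0' vs F='11': no prefix
  E='10' vs D='0': no prefix
  E='10' vs F='11': no prefix
  F='11' vs D='0': no prefix
  F='11' vs E='10': no prefix
No violation found over all pairs.

YES -- this is a valid prefix code. No codeword is a prefix of any other codeword.


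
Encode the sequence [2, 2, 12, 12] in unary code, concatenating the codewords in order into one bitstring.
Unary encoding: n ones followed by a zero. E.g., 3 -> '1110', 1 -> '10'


Encode each number as n ones followed by a terminating 0:
  2 -> 110 (3 bits)
  2 -> 110 (3 bits)
  12 -> 1111111111110 (13 bits)
  12 -> 1111111111110 (13 bits)
Total length = 3 + 3 + 13 + 13 = 32 bits.

Unary([2, 2, 12, 12]) = 11011011111111111101111111111110 (32 bits)


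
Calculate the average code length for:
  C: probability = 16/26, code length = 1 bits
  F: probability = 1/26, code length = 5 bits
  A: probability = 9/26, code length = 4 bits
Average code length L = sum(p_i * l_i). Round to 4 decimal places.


Weighted contributions p_i * l_i:
  C: (16/26) * 1 = 16/26
  F: (1/26) * 5 = 5/26
  A: (9/26) * 4 = 36/26
Sum = (16 + 5 + 36)/26 = 57/26

L = 57/26 = 2.1923 bits/symbol


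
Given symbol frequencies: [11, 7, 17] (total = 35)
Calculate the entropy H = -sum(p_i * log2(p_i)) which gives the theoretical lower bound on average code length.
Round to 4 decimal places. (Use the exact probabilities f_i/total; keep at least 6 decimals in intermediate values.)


Per-symbol terms -p_i * log2(p_i) with p_i = f_i/35:
  p = 11/35 = 0.314286: log2(p) = -1.669851, -p*log2(p) = 0.524810
  p = 7/35 = 0.200000: log2(p) = -2.321928, -p*log2(p) = 0.464386
  p = 17/35 = 0.485714: log2(p) = -1.041820, -p*log2(p) = 0.506027
H = 0.524810 + 0.464386 + 0.506027 = 1.495223

H = 1.4952 bits/symbol


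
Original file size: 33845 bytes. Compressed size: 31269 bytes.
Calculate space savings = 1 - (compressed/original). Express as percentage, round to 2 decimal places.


ratio = compressed/original = 31269/33845 = 0.923888
savings = 1 - ratio = 1 - 0.923888 = 0.076112
as a percentage: 0.076112 * 100 = 7.61%

Space savings = 1 - 31269/33845 = 7.61%


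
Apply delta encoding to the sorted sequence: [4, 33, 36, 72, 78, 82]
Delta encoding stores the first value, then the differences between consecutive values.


First value: 4
Deltas:
  33 - 4 = 29
  36 - 33 = 3
  72 - 36 = 36
  78 - 72 = 6
  82 - 78 = 4


Delta encoded: [4, 29, 3, 36, 6, 4]


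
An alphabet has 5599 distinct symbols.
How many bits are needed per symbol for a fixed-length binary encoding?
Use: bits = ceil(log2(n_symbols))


log2(5599) = 12.451
Bracket: 2^12 = 4096 < 5599 <= 2^13 = 8192
So ceil(log2(5599)) = 13

bits = ceil(log2(5599)) = ceil(12.451) = 13 bits


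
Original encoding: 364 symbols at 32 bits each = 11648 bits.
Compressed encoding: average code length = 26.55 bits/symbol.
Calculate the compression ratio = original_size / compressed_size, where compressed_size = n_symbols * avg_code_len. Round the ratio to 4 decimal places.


original_size = n_symbols * orig_bits = 364 * 32 = 11648 bits
compressed_size = n_symbols * avg_code_len = 364 * 26.55 = 9664.2 bits
ratio = original_size / compressed_size = 11648 / 9664.2 = 1.2053

Compression ratio = 1.2053


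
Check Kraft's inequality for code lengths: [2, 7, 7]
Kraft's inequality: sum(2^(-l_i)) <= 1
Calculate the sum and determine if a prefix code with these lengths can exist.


Sum = 2^(-2) + 2^(-7) + 2^(-7)
    = 0.25 + 0.0078125 + 0.0078125
    = 34/128 = 0.265625
Since 0.265625 <= 1, Kraft's inequality IS satisfied.
A prefix code with these lengths CAN exist.

Kraft sum = 0.265625. Satisfied.


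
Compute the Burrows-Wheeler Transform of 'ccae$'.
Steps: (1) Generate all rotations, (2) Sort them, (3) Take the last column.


Rotations (sorted):
  0: $ccae -> last char: e
  1: ae$cc -> last char: c
  2: cae$c -> last char: c
  3: ccae$ -> last char: $
  4: e$cca -> last char: a


BWT = ecc$a


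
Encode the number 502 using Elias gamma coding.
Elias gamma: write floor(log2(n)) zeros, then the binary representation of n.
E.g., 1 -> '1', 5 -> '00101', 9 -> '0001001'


num_bits = floor(log2(502)) + 1 = 9
leading_zeros = num_bits - 1 = 8
binary(502) = 111110110

Elias gamma(502) = '00000000' + '111110110' = 00000000111110110 (17 bits)


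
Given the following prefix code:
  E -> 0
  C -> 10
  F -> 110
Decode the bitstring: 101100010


Decoding step by step:
Bits 10 -> C
Bits 110 -> F
Bits 0 -> E
Bits 0 -> E
Bits 10 -> C


Decoded message: CFEEC


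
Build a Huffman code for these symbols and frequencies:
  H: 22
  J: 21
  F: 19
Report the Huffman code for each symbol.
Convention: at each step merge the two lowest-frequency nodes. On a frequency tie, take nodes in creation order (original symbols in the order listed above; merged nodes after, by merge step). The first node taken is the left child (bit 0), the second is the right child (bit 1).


Huffman tree construction:
Step 1: Merge F(19) + J(21) = 40
Step 2: Merge H(22) + (F+J)(40) = 62
Read each symbol's code off the tree from the root (left child = 0, right child = 1).

Codes:
  H: 0 (length 1)
  J: 11 (length 2)
  F: 10 (length 2)
Average code length: 102/62 = 1.6452 bits/symbol


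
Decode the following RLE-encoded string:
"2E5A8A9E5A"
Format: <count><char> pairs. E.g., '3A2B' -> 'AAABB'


Expanding each <count><char> pair:
  2E -> 'EE'
  5A -> 'AAAAA'
  8A -> 'AAAAAAAA'
  9E -> 'EEEEEEEEE'
  5A -> 'AAAAA'

Decoded = EEAAAAAAAAAAAAAEEEEEEEEEAAAAA


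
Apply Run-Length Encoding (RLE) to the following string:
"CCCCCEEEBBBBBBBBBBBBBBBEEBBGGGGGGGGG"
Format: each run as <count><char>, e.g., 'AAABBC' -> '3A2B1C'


Scanning runs left to right:
  i=0: run of 'C' x 5 -> '5C'
  i=5: run of 'E' x 3 -> '3E'
  i=8: run of 'B' x 15 -> '15B'
  i=23: run of 'E' x 2 -> '2E'
  i=25: run of 'B' x 2 -> '2B'
  i=27: run of 'G' x 9 -> '9G'

RLE = 5C3E15B2E2B9G


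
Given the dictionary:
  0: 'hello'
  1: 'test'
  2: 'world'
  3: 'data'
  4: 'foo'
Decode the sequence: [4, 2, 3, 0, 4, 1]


Look up each index in the dictionary:
  4 -> 'foo'
  2 -> 'world'
  3 -> 'data'
  0 -> 'hello'
  4 -> 'foo'
  1 -> 'test'

Decoded: "foo world data hello foo test"


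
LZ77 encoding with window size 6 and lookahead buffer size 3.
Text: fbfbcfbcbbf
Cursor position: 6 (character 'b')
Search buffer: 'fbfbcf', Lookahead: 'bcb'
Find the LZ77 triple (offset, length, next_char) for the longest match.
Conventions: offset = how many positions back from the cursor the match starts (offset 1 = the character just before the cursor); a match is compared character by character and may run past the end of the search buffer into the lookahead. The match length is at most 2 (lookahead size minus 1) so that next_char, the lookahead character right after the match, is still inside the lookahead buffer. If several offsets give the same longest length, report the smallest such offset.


Try each offset into the search buffer:
  offset=1 (pos 5, char 'f'): match length 0
  offset=2 (pos 4, char 'c'): match length 0
  offset=3 (pos 3, char 'b'): match length 2
  offset=4 (pos 2, char 'f'): match length 0
  offset=5 (pos 1, char 'b'): match length 1
  offset=6 (pos 0, char 'f'): match length 0
Longest match has length 2 at offset 3.
next_char = character at position 6 + 2 = 8 -> 'b'

Best match: offset=3, length=2 (matching 'bc' starting at position 3)
LZ77 triple: (3, 2, 'b')


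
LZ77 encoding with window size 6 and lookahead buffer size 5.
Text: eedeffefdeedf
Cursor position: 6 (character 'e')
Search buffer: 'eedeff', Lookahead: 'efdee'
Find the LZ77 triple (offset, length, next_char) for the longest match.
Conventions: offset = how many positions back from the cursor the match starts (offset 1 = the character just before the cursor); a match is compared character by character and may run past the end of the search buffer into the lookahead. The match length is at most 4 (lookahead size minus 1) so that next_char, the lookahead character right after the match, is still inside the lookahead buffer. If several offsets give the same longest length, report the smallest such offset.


Try each offset into the search buffer:
  offset=1 (pos 5, char 'f'): match length 0
  offset=2 (pos 4, char 'f'): match length 0
  offset=3 (pos 3, char 'e'): match length 2
  offset=4 (pos 2, char 'd'): match length 0
  offset=5 (pos 1, char 'e'): match length 1
  offset=6 (pos 0, char 'e'): match length 1
Longest match has length 2 at offset 3.
next_char = character at position 6 + 2 = 8 -> 'd'

Best match: offset=3, length=2 (matching 'ef' starting at position 3)
LZ77 triple: (3, 2, 'd')


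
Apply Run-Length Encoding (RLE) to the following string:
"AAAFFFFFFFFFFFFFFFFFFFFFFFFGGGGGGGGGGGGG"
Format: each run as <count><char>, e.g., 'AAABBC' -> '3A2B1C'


Scanning runs left to right:
  i=0: run of 'A' x 3 -> '3A'
  i=3: run of 'F' x 24 -> '24F'
  i=27: run of 'G' x 13 -> '13G'

RLE = 3A24F13G


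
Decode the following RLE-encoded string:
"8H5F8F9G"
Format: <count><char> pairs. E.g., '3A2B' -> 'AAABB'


Expanding each <count><char> pair:
  8H -> 'HHHHHHHH'
  5F -> 'FFFFF'
  8F -> 'FFFFFFFF'
  9G -> 'GGGGGGGGG'

Decoded = HHHHHHHHFFFFFFFFFFFFFGGGGGGGGG


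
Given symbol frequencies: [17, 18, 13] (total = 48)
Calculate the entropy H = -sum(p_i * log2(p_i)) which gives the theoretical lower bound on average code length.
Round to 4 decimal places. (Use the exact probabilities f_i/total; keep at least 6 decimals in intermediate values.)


Per-symbol terms -p_i * log2(p_i) with p_i = f_i/48:
  p = 17/48 = 0.354167: log2(p) = -1.497500, -p*log2(p) = 0.530364
  p = 18/48 = 0.375000: log2(p) = -1.415037, -p*log2(p) = 0.530639
  p = 13/48 = 0.270833: log2(p) = -1.884523, -p*log2(p) = 0.510392
H = 0.530364 + 0.530639 + 0.510392 = 1.571395

H = 1.5714 bits/symbol


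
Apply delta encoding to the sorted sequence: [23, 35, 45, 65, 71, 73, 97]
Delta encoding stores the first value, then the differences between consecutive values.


First value: 23
Deltas:
  35 - 23 = 12
  45 - 35 = 10
  65 - 45 = 20
  71 - 65 = 6
  73 - 71 = 2
  97 - 73 = 24


Delta encoded: [23, 12, 10, 20, 6, 2, 24]


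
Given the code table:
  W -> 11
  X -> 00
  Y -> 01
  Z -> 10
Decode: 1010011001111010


Decoding:
10 -> Z
10 -> Z
01 -> Y
10 -> Z
01 -> Y
11 -> W
10 -> Z
10 -> Z


Result: ZZYZYWZZ


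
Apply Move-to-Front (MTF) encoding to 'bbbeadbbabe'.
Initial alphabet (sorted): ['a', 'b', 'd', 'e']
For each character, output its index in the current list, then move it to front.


MTF encoding:
'b': index 1 in ['a', 'b', 'd', 'e'] -> ['b', 'a', 'd', 'e']
'b': index 0 in ['b', 'a', 'd', 'e'] -> ['b', 'a', 'd', 'e']
'b': index 0 in ['b', 'a', 'd', 'e'] -> ['b', 'a', 'd', 'e']
'e': index 3 in ['b', 'a', 'd', 'e'] -> ['e', 'b', 'a', 'd']
'a': index 2 in ['e', 'b', 'a', 'd'] -> ['a', 'e', 'b', 'd']
'd': index 3 in ['a', 'e', 'b', 'd'] -> ['d', 'a', 'e', 'b']
'b': index 3 in ['d', 'a', 'e', 'b'] -> ['b', 'd', 'a', 'e']
'b': index 0 in ['b', 'd', 'a', 'e'] -> ['b', 'd', 'a', 'e']
'a': index 2 in ['b', 'd', 'a', 'e'] -> ['a', 'b', 'd', 'e']
'b': index 1 in ['a', 'b', 'd', 'e'] -> ['b', 'a', 'd', 'e']
'e': index 3 in ['b', 'a', 'd', 'e'] -> ['e', 'b', 'a', 'd']


Output: [1, 0, 0, 3, 2, 3, 3, 0, 2, 1, 3]


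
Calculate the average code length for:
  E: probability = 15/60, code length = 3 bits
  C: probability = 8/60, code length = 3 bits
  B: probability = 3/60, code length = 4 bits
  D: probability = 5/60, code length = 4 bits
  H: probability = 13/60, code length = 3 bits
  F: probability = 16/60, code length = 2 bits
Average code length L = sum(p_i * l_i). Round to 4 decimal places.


Weighted contributions p_i * l_i:
  E: (15/60) * 3 = 45/60
  C: (8/60) * 3 = 24/60
  B: (3/60) * 4 = 12/60
  D: (5/60) * 4 = 20/60
  H: (13/60) * 3 = 39/60
  F: (16/60) * 2 = 32/60
Sum = (45 + 24 + 12 + 20 + 39 + 32)/60 = 172/60

L = 172/60 = 2.8667 bits/symbol


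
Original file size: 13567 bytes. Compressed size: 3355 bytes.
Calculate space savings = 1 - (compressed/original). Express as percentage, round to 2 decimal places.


ratio = compressed/original = 3355/13567 = 0.247291
savings = 1 - ratio = 1 - 0.247291 = 0.752709
as a percentage: 0.752709 * 100 = 75.27%

Space savings = 1 - 3355/13567 = 75.27%


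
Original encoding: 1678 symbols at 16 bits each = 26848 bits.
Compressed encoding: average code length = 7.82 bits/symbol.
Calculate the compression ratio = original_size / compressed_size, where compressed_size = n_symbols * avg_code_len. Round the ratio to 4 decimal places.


original_size = n_symbols * orig_bits = 1678 * 16 = 26848 bits
compressed_size = n_symbols * avg_code_len = 1678 * 7.82 = 13121.96 bits
ratio = original_size / compressed_size = 26848 / 13121.96 = 2.046

Compression ratio = 2.046


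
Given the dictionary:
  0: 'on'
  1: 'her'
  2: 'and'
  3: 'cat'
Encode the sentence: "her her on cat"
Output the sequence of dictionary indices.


Look up each word in the dictionary:
  'her' -> 1
  'her' -> 1
  'on' -> 0
  'cat' -> 3

Encoded: [1, 1, 0, 3]


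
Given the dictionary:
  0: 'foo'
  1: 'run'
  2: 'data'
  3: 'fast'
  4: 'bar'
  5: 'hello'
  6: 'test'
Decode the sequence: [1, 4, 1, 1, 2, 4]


Look up each index in the dictionary:
  1 -> 'run'
  4 -> 'bar'
  1 -> 'run'
  1 -> 'run'
  2 -> 'data'
  4 -> 'bar'

Decoded: "run bar run run data bar"


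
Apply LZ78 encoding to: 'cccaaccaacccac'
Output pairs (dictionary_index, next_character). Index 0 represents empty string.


LZ78 encoding steps:
Dictionary: {0: ''}
Step 1: w='' (idx 0), next='c' -> output (0, 'c'), add 'c' as idx 1
Step 2: w='c' (idx 1), next='c' -> output (1, 'c'), add 'cc' as idx 2
Step 3: w='' (idx 0), next='a' -> output (0, 'a'), add 'a' as idx 3
Step 4: w='a' (idx 3), next='c' -> output (3, 'c'), add 'ac' as idx 4
Step 5: w='c' (idx 1), next='a' -> output (1, 'a'), add 'ca' as idx 5
Step 6: w='ac' (idx 4), next='c' -> output (4, 'c'), add 'acc' as idx 6
Step 7: w='ca' (idx 5), next='c' -> output (5, 'c'), add 'cac' as idx 7


Encoded: [(0, 'c'), (1, 'c'), (0, 'a'), (3, 'c'), (1, 'a'), (4, 'c'), (5, 'c')]


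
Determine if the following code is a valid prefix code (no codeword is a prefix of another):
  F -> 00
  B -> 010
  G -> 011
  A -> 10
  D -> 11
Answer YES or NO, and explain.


Checking each pair (does one codeword prefix another?):
  F='00' vs B='010': no prefix
  F='00' vs G='011': no prefix
  F='00' vs A='10': no prefix
  F='00' vs D='11': no prefix
  B='010' vs F='00': no prefix
  B='010' vs G='011': no prefix
  B='010' vs A='10': no prefix
  B='010' vs D='11': no prefix
  G='011' vs F='00': no prefix
  G='011' vs B='010': no prefix
  G='011' vs A='10': no prefix
  G='011' vs D='11': no prefix
  A='10' vs F='00': no prefix
  A='10' vs B='010': no prefix
  A='10' vs G='011': no prefix
  A='10' vs D='11': no prefix
  D='11' vs F='00': no prefix
  D='11' vs B='010': no prefix
  D='11' vs G='011': no prefix
  D='11' vs A='10': no prefix
No violation found over all pairs.

YES -- this is a valid prefix code. No codeword is a prefix of any other codeword.


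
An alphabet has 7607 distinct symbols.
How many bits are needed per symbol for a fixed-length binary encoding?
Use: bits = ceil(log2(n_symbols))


log2(7607) = 12.8931
Bracket: 2^12 = 4096 < 7607 <= 2^13 = 8192
So ceil(log2(7607)) = 13

bits = ceil(log2(7607)) = ceil(12.8931) = 13 bits


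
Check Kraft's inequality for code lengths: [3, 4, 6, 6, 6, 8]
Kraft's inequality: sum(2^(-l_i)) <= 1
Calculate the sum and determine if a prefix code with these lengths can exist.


Sum = 2^(-3) + 2^(-4) + 2^(-6) + 2^(-6) + 2^(-6) + 2^(-8)
    = 0.125 + 0.0625 + 0.015625 + 0.015625 + 0.015625 + 0.00390625
    = 61/256 = 0.23828125
Since 0.23828125 <= 1, Kraft's inequality IS satisfied.
A prefix code with these lengths CAN exist.

Kraft sum = 0.23828125. Satisfied.


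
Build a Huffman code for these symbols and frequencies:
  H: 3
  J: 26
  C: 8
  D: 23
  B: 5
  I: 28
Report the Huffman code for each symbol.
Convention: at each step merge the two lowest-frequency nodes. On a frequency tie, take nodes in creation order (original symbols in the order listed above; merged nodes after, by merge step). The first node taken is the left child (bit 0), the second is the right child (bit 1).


Huffman tree construction:
Step 1: Merge H(3) + B(5) = 8
Step 2: Merge C(8) + (H+B)(8) = 16
Step 3: Merge (C+(H+B))(16) + D(23) = 39
Step 4: Merge J(26) + I(28) = 54
Step 5: Merge ((C+(H+B))+D)(39) + (J+I)(54) = 93
Read each symbol's code off the tree from the root (left child = 0, right child = 1).

Codes:
  H: 0010 (length 4)
  J: 10 (length 2)
  C: 000 (length 3)
  D: 01 (length 2)
  B: 0011 (length 4)
  I: 11 (length 2)
Average code length: 210/93 = 2.2581 bits/symbol


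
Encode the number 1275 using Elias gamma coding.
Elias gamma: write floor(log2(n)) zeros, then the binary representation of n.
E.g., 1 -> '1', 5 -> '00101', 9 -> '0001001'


num_bits = floor(log2(1275)) + 1 = 11
leading_zeros = num_bits - 1 = 10
binary(1275) = 10011111011

Elias gamma(1275) = '0000000000' + '10011111011' = 000000000010011111011 (21 bits)


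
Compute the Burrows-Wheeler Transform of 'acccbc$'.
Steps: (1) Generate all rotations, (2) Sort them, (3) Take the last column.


Rotations (sorted):
  0: $acccbc -> last char: c
  1: acccbc$ -> last char: $
  2: bc$accc -> last char: c
  3: c$acccb -> last char: b
  4: cbc$acc -> last char: c
  5: ccbc$ac -> last char: c
  6: cccbc$a -> last char: a


BWT = c$cbcca


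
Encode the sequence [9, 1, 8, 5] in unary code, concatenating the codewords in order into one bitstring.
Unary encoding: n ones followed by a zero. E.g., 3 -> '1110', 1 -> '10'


Encode each number as n ones followed by a terminating 0:
  9 -> 1111111110 (10 bits)
  1 -> 10 (2 bits)
  8 -> 111111110 (9 bits)
  5 -> 111110 (6 bits)
Total length = 10 + 2 + 9 + 6 = 27 bits.

Unary([9, 1, 8, 5]) = 111111111010111111110111110 (27 bits)


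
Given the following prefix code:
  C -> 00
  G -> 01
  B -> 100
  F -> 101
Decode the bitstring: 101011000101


Decoding step by step:
Bits 101 -> F
Bits 01 -> G
Bits 100 -> B
Bits 01 -> G
Bits 01 -> G


Decoded message: FGBGG


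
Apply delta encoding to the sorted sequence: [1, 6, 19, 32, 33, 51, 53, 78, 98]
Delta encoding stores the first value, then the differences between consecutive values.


First value: 1
Deltas:
  6 - 1 = 5
  19 - 6 = 13
  32 - 19 = 13
  33 - 32 = 1
  51 - 33 = 18
  53 - 51 = 2
  78 - 53 = 25
  98 - 78 = 20


Delta encoded: [1, 5, 13, 13, 1, 18, 2, 25, 20]


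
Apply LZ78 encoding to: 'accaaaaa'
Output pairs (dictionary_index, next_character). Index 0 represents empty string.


LZ78 encoding steps:
Dictionary: {0: ''}
Step 1: w='' (idx 0), next='a' -> output (0, 'a'), add 'a' as idx 1
Step 2: w='' (idx 0), next='c' -> output (0, 'c'), add 'c' as idx 2
Step 3: w='c' (idx 2), next='a' -> output (2, 'a'), add 'ca' as idx 3
Step 4: w='a' (idx 1), next='a' -> output (1, 'a'), add 'aa' as idx 4
Step 5: w='aa' (idx 4), end of input -> output (4, '')


Encoded: [(0, 'a'), (0, 'c'), (2, 'a'), (1, 'a'), (4, '')]


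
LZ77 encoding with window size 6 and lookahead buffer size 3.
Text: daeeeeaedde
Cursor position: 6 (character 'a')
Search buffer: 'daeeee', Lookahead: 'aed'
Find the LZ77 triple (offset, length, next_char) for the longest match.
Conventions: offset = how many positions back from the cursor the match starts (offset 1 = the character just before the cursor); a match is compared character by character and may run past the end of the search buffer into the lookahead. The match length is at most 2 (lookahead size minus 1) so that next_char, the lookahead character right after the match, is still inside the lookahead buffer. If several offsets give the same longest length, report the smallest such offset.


Try each offset into the search buffer:
  offset=1 (pos 5, char 'e'): match length 0
  offset=2 (pos 4, char 'e'): match length 0
  offset=3 (pos 3, char 'e'): match length 0
  offset=4 (pos 2, char 'e'): match length 0
  offset=5 (pos 1, char 'a'): match length 2
  offset=6 (pos 0, char 'd'): match length 0
Longest match has length 2 at offset 5.
next_char = character at position 6 + 2 = 8 -> 'd'

Best match: offset=5, length=2 (matching 'ae' starting at position 1)
LZ77 triple: (5, 2, 'd')


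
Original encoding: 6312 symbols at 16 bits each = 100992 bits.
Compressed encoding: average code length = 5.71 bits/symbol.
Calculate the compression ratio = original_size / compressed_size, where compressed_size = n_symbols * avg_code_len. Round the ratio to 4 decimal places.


original_size = n_symbols * orig_bits = 6312 * 16 = 100992 bits
compressed_size = n_symbols * avg_code_len = 6312 * 5.71 = 36041.52 bits
ratio = original_size / compressed_size = 100992 / 36041.52 = 2.8021

Compression ratio = 2.8021


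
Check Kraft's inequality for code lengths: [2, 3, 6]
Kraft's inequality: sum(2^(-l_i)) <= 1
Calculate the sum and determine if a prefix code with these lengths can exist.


Sum = 2^(-2) + 2^(-3) + 2^(-6)
    = 0.25 + 0.125 + 0.015625
    = 25/64 = 0.390625
Since 0.390625 <= 1, Kraft's inequality IS satisfied.
A prefix code with these lengths CAN exist.

Kraft sum = 0.390625. Satisfied.


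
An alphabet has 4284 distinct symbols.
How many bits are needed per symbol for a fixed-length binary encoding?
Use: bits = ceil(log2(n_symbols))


log2(4284) = 12.0647
Bracket: 2^12 = 4096 < 4284 <= 2^13 = 8192
So ceil(log2(4284)) = 13

bits = ceil(log2(4284)) = ceil(12.0647) = 13 bits


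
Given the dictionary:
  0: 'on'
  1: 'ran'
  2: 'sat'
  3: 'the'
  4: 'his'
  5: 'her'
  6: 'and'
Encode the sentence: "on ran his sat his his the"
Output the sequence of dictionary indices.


Look up each word in the dictionary:
  'on' -> 0
  'ran' -> 1
  'his' -> 4
  'sat' -> 2
  'his' -> 4
  'his' -> 4
  'the' -> 3

Encoded: [0, 1, 4, 2, 4, 4, 3]


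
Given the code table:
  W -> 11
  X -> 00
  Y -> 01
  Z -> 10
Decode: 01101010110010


Decoding:
01 -> Y
10 -> Z
10 -> Z
10 -> Z
11 -> W
00 -> X
10 -> Z


Result: YZZZWXZ


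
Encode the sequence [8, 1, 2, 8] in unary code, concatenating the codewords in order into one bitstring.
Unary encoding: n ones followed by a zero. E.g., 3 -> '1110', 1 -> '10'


Encode each number as n ones followed by a terminating 0:
  8 -> 111111110 (9 bits)
  1 -> 10 (2 bits)
  2 -> 110 (3 bits)
  8 -> 111111110 (9 bits)
Total length = 9 + 2 + 3 + 9 = 23 bits.

Unary([8, 1, 2, 8]) = 11111111010110111111110 (23 bits)


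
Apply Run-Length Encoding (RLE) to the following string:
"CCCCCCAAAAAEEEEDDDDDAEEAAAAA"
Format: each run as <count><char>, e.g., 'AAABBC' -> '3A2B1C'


Scanning runs left to right:
  i=0: run of 'C' x 6 -> '6C'
  i=6: run of 'A' x 5 -> '5A'
  i=11: run of 'E' x 4 -> '4E'
  i=15: run of 'D' x 5 -> '5D'
  i=20: run of 'A' x 1 -> '1A'
  i=21: run of 'E' x 2 -> '2E'
  i=23: run of 'A' x 5 -> '5A'

RLE = 6C5A4E5D1A2E5A


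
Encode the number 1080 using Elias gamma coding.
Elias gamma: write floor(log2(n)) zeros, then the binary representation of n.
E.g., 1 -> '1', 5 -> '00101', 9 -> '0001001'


num_bits = floor(log2(1080)) + 1 = 11
leading_zeros = num_bits - 1 = 10
binary(1080) = 10000111000

Elias gamma(1080) = '0000000000' + '10000111000' = 000000000010000111000 (21 bits)


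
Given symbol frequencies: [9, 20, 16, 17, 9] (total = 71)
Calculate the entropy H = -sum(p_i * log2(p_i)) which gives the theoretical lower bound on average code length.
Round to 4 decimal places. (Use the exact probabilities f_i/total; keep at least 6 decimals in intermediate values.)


Per-symbol terms -p_i * log2(p_i) with p_i = f_i/71:
  p = 9/71 = 0.126761: log2(p) = -2.979822, -p*log2(p) = 0.377724
  p = 20/71 = 0.281690: log2(p) = -1.827819, -p*log2(p) = 0.514879
  p = 16/71 = 0.225352: log2(p) = -2.149747, -p*log2(p) = 0.484450
  p = 17/71 = 0.239437: log2(p) = -2.062284, -p*log2(p) = 0.493786
  p = 9/71 = 0.126761: log2(p) = -2.979822, -p*log2(p) = 0.377724
H = 0.377724 + 0.514879 + 0.484450 + 0.493786 + 0.377724 = 2.248563

H = 2.2486 bits/symbol


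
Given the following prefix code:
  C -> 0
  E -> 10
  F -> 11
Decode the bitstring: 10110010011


Decoding step by step:
Bits 10 -> E
Bits 11 -> F
Bits 0 -> C
Bits 0 -> C
Bits 10 -> E
Bits 0 -> C
Bits 11 -> F


Decoded message: EFCCECF


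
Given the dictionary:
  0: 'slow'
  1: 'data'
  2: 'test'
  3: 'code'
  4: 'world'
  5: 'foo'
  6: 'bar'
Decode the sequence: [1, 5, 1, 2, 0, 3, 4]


Look up each index in the dictionary:
  1 -> 'data'
  5 -> 'foo'
  1 -> 'data'
  2 -> 'test'
  0 -> 'slow'
  3 -> 'code'
  4 -> 'world'

Decoded: "data foo data test slow code world"


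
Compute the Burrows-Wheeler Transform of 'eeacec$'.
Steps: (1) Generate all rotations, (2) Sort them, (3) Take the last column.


Rotations (sorted):
  0: $eeacec -> last char: c
  1: acec$ee -> last char: e
  2: c$eeace -> last char: e
  3: cec$eea -> last char: a
  4: eacec$e -> last char: e
  5: ec$eeac -> last char: c
  6: eeacec$ -> last char: $


BWT = ceeaec$


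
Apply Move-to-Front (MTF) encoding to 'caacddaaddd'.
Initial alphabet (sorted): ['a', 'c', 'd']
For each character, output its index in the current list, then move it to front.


MTF encoding:
'c': index 1 in ['a', 'c', 'd'] -> ['c', 'a', 'd']
'a': index 1 in ['c', 'a', 'd'] -> ['a', 'c', 'd']
'a': index 0 in ['a', 'c', 'd'] -> ['a', 'c', 'd']
'c': index 1 in ['a', 'c', 'd'] -> ['c', 'a', 'd']
'd': index 2 in ['c', 'a', 'd'] -> ['d', 'c', 'a']
'd': index 0 in ['d', 'c', 'a'] -> ['d', 'c', 'a']
'a': index 2 in ['d', 'c', 'a'] -> ['a', 'd', 'c']
'a': index 0 in ['a', 'd', 'c'] -> ['a', 'd', 'c']
'd': index 1 in ['a', 'd', 'c'] -> ['d', 'a', 'c']
'd': index 0 in ['d', 'a', 'c'] -> ['d', 'a', 'c']
'd': index 0 in ['d', 'a', 'c'] -> ['d', 'a', 'c']


Output: [1, 1, 0, 1, 2, 0, 2, 0, 1, 0, 0]


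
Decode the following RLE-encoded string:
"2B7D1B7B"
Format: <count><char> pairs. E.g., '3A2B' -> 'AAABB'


Expanding each <count><char> pair:
  2B -> 'BB'
  7D -> 'DDDDDDD'
  1B -> 'B'
  7B -> 'BBBBBBB'

Decoded = BBDDDDDDDBBBBBBBB


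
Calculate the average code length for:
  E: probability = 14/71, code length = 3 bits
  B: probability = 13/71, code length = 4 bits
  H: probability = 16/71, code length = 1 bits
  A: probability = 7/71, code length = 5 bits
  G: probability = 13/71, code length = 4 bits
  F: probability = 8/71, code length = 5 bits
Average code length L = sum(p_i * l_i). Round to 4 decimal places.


Weighted contributions p_i * l_i:
  E: (14/71) * 3 = 42/71
  B: (13/71) * 4 = 52/71
  H: (16/71) * 1 = 16/71
  A: (7/71) * 5 = 35/71
  G: (13/71) * 4 = 52/71
  F: (8/71) * 5 = 40/71
Sum = (42 + 52 + 16 + 35 + 52 + 40)/71 = 237/71

L = 237/71 = 3.3380 bits/symbol


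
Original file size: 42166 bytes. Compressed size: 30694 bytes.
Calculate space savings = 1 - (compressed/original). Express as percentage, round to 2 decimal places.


ratio = compressed/original = 30694/42166 = 0.727932
savings = 1 - ratio = 1 - 0.727932 = 0.272068
as a percentage: 0.272068 * 100 = 27.21%

Space savings = 1 - 30694/42166 = 27.21%


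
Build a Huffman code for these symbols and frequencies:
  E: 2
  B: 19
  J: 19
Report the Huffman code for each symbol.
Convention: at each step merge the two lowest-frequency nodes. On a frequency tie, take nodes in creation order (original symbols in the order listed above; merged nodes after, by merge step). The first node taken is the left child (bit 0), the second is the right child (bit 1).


Huffman tree construction:
Step 1: Merge E(2) + B(19) = 21
Step 2: Merge J(19) + (E+B)(21) = 40
Read each symbol's code off the tree from the root (left child = 0, right child = 1).

Codes:
  E: 10 (length 2)
  B: 11 (length 2)
  J: 0 (length 1)
Average code length: 61/40 = 1.5250 bits/symbol


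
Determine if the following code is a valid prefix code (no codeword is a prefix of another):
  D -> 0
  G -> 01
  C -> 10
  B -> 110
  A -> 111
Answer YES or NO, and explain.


Checking each pair (does one codeword prefix another?):
  D='0' vs G='01': prefix -- VIOLATION

NO -- this is NOT a valid prefix code. D (0) is a prefix of G (01).


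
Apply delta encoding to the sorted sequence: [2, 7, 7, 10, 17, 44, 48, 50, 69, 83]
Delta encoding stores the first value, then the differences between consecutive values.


First value: 2
Deltas:
  7 - 2 = 5
  7 - 7 = 0
  10 - 7 = 3
  17 - 10 = 7
  44 - 17 = 27
  48 - 44 = 4
  50 - 48 = 2
  69 - 50 = 19
  83 - 69 = 14


Delta encoded: [2, 5, 0, 3, 7, 27, 4, 2, 19, 14]


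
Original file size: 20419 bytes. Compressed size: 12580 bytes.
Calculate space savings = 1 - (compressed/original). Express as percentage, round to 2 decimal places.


ratio = compressed/original = 12580/20419 = 0.616093
savings = 1 - ratio = 1 - 0.616093 = 0.383907
as a percentage: 0.383907 * 100 = 38.39%

Space savings = 1 - 12580/20419 = 38.39%


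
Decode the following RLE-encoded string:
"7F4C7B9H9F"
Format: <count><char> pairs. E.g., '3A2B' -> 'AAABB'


Expanding each <count><char> pair:
  7F -> 'FFFFFFF'
  4C -> 'CCCC'
  7B -> 'BBBBBBB'
  9H -> 'HHHHHHHHH'
  9F -> 'FFFFFFFFF'

Decoded = FFFFFFFCCCCBBBBBBBHHHHHHHHHFFFFFFFFF


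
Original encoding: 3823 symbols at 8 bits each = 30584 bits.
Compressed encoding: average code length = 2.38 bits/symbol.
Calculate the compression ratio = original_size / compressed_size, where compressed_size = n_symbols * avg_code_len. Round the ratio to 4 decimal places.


original_size = n_symbols * orig_bits = 3823 * 8 = 30584 bits
compressed_size = n_symbols * avg_code_len = 3823 * 2.38 = 9098.74 bits
ratio = original_size / compressed_size = 30584 / 9098.74 = 3.3613

Compression ratio = 3.3613


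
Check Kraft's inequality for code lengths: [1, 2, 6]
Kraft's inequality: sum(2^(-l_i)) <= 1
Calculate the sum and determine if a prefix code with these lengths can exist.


Sum = 2^(-1) + 2^(-2) + 2^(-6)
    = 0.5 + 0.25 + 0.015625
    = 49/64 = 0.765625
Since 0.765625 <= 1, Kraft's inequality IS satisfied.
A prefix code with these lengths CAN exist.

Kraft sum = 0.765625. Satisfied.


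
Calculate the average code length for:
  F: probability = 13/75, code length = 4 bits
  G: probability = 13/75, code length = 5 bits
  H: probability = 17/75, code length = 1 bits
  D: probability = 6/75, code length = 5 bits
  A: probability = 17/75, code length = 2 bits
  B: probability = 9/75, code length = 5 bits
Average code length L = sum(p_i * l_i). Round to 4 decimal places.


Weighted contributions p_i * l_i:
  F: (13/75) * 4 = 52/75
  G: (13/75) * 5 = 65/75
  H: (17/75) * 1 = 17/75
  D: (6/75) * 5 = 30/75
  A: (17/75) * 2 = 34/75
  B: (9/75) * 5 = 45/75
Sum = (52 + 65 + 17 + 30 + 34 + 45)/75 = 243/75

L = 243/75 = 3.2400 bits/symbol


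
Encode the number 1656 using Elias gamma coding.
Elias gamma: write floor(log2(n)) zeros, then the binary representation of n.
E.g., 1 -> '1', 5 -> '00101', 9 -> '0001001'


num_bits = floor(log2(1656)) + 1 = 11
leading_zeros = num_bits - 1 = 10
binary(1656) = 11001111000

Elias gamma(1656) = '0000000000' + '11001111000' = 000000000011001111000 (21 bits)


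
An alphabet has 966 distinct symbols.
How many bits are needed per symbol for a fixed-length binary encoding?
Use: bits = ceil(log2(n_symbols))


log2(966) = 9.9159
Bracket: 2^9 = 512 < 966 <= 2^10 = 1024
So ceil(log2(966)) = 10

bits = ceil(log2(966)) = ceil(9.9159) = 10 bits


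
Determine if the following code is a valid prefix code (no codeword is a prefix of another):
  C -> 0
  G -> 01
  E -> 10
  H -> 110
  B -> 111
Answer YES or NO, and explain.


Checking each pair (does one codeword prefix another?):
  C='0' vs G='01': prefix -- VIOLATION

NO -- this is NOT a valid prefix code. C (0) is a prefix of G (01).


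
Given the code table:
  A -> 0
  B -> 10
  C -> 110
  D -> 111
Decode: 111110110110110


Decoding:
111 -> D
110 -> C
110 -> C
110 -> C
110 -> C


Result: DCCCC


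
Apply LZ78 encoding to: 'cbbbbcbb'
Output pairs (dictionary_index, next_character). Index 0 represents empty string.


LZ78 encoding steps:
Dictionary: {0: ''}
Step 1: w='' (idx 0), next='c' -> output (0, 'c'), add 'c' as idx 1
Step 2: w='' (idx 0), next='b' -> output (0, 'b'), add 'b' as idx 2
Step 3: w='b' (idx 2), next='b' -> output (2, 'b'), add 'bb' as idx 3
Step 4: w='b' (idx 2), next='c' -> output (2, 'c'), add 'bc' as idx 4
Step 5: w='bb' (idx 3), end of input -> output (3, '')


Encoded: [(0, 'c'), (0, 'b'), (2, 'b'), (2, 'c'), (3, '')]


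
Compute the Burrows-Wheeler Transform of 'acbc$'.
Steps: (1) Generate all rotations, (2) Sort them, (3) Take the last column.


Rotations (sorted):
  0: $acbc -> last char: c
  1: acbc$ -> last char: $
  2: bc$ac -> last char: c
  3: c$acb -> last char: b
  4: cbc$a -> last char: a


BWT = c$cba


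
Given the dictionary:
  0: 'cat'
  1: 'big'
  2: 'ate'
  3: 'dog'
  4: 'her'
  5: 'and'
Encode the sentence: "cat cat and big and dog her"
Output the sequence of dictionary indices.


Look up each word in the dictionary:
  'cat' -> 0
  'cat' -> 0
  'and' -> 5
  'big' -> 1
  'and' -> 5
  'dog' -> 3
  'her' -> 4

Encoded: [0, 0, 5, 1, 5, 3, 4]


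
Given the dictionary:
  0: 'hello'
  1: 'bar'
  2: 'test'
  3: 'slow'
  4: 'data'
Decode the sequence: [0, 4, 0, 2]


Look up each index in the dictionary:
  0 -> 'hello'
  4 -> 'data'
  0 -> 'hello'
  2 -> 'test'

Decoded: "hello data hello test"


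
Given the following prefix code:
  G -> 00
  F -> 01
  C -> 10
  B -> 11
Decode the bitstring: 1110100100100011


Decoding step by step:
Bits 11 -> B
Bits 10 -> C
Bits 10 -> C
Bits 01 -> F
Bits 00 -> G
Bits 10 -> C
Bits 00 -> G
Bits 11 -> B


Decoded message: BCCFGCGB


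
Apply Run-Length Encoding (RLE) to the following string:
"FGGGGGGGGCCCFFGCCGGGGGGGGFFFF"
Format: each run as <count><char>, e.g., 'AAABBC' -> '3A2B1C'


Scanning runs left to right:
  i=0: run of 'F' x 1 -> '1F'
  i=1: run of 'G' x 8 -> '8G'
  i=9: run of 'C' x 3 -> '3C'
  i=12: run of 'F' x 2 -> '2F'
  i=14: run of 'G' x 1 -> '1G'
  i=15: run of 'C' x 2 -> '2C'
  i=17: run of 'G' x 8 -> '8G'
  i=25: run of 'F' x 4 -> '4F'

RLE = 1F8G3C2F1G2C8G4F


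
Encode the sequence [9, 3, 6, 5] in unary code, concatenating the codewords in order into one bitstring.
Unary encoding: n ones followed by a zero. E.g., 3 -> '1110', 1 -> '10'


Encode each number as n ones followed by a terminating 0:
  9 -> 1111111110 (10 bits)
  3 -> 1110 (4 bits)
  6 -> 1111110 (7 bits)
  5 -> 111110 (6 bits)
Total length = 10 + 4 + 7 + 6 = 27 bits.

Unary([9, 3, 6, 5]) = 111111111011101111110111110 (27 bits)


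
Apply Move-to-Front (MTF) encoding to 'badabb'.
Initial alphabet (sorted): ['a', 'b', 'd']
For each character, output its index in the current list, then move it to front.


MTF encoding:
'b': index 1 in ['a', 'b', 'd'] -> ['b', 'a', 'd']
'a': index 1 in ['b', 'a', 'd'] -> ['a', 'b', 'd']
'd': index 2 in ['a', 'b', 'd'] -> ['d', 'a', 'b']
'a': index 1 in ['d', 'a', 'b'] -> ['a', 'd', 'b']
'b': index 2 in ['a', 'd', 'b'] -> ['b', 'a', 'd']
'b': index 0 in ['b', 'a', 'd'] -> ['b', 'a', 'd']


Output: [1, 1, 2, 1, 2, 0]


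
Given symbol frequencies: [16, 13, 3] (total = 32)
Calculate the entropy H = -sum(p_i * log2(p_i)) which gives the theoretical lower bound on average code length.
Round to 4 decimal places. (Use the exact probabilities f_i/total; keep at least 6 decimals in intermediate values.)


Per-symbol terms -p_i * log2(p_i) with p_i = f_i/32:
  p = 16/32 = 0.500000: log2(p) = -1.000000, -p*log2(p) = 0.500000
  p = 13/32 = 0.406250: log2(p) = -1.299560, -p*log2(p) = 0.527946
  p = 3/32 = 0.093750: log2(p) = -3.415037, -p*log2(p) = 0.320160
H = 0.500000 + 0.527946 + 0.320160 = 1.348106

H = 1.3481 bits/symbol


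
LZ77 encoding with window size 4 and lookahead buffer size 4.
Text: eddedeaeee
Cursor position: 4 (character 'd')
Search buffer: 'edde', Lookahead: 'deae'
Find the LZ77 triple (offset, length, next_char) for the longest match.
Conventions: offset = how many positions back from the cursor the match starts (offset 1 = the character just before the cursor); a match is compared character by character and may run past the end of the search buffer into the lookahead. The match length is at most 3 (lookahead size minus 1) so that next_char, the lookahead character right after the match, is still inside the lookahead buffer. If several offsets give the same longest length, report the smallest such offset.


Try each offset into the search buffer:
  offset=1 (pos 3, char 'e'): match length 0
  offset=2 (pos 2, char 'd'): match length 2
  offset=3 (pos 1, char 'd'): match length 1
  offset=4 (pos 0, char 'e'): match length 0
Longest match has length 2 at offset 2.
next_char = character at position 4 + 2 = 6 -> 'a'

Best match: offset=2, length=2 (matching 'de' starting at position 2)
LZ77 triple: (2, 2, 'a')


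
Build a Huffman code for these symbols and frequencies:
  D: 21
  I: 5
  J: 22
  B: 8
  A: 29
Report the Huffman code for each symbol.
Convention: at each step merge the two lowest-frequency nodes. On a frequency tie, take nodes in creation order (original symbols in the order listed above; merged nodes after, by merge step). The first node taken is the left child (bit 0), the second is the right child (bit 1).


Huffman tree construction:
Step 1: Merge I(5) + B(8) = 13
Step 2: Merge (I+B)(13) + D(21) = 34
Step 3: Merge J(22) + A(29) = 51
Step 4: Merge ((I+B)+D)(34) + (J+A)(51) = 85
Read each symbol's code off the tree from the root (left child = 0, right child = 1).

Codes:
  D: 01 (length 2)
  I: 000 (length 3)
  J: 10 (length 2)
  B: 001 (length 3)
  A: 11 (length 2)
Average code length: 183/85 = 2.1529 bits/symbol


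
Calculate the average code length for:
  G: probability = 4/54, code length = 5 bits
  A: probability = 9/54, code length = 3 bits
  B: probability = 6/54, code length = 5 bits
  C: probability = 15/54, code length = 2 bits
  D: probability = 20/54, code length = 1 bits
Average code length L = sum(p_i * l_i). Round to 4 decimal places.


Weighted contributions p_i * l_i:
  G: (4/54) * 5 = 20/54
  A: (9/54) * 3 = 27/54
  B: (6/54) * 5 = 30/54
  C: (15/54) * 2 = 30/54
  D: (20/54) * 1 = 20/54
Sum = (20 + 27 + 30 + 30 + 20)/54 = 127/54

L = 127/54 = 2.3519 bits/symbol


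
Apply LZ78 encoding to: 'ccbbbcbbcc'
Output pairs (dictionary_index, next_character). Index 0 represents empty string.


LZ78 encoding steps:
Dictionary: {0: ''}
Step 1: w='' (idx 0), next='c' -> output (0, 'c'), add 'c' as idx 1
Step 2: w='c' (idx 1), next='b' -> output (1, 'b'), add 'cb' as idx 2
Step 3: w='' (idx 0), next='b' -> output (0, 'b'), add 'b' as idx 3
Step 4: w='b' (idx 3), next='c' -> output (3, 'c'), add 'bc' as idx 4
Step 5: w='b' (idx 3), next='b' -> output (3, 'b'), add 'bb' as idx 5
Step 6: w='c' (idx 1), next='c' -> output (1, 'c'), add 'cc' as idx 6


Encoded: [(0, 'c'), (1, 'b'), (0, 'b'), (3, 'c'), (3, 'b'), (1, 'c')]


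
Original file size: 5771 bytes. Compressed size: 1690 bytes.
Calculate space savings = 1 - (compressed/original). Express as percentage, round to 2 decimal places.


ratio = compressed/original = 1690/5771 = 0.292844
savings = 1 - ratio = 1 - 0.292844 = 0.707156
as a percentage: 0.707156 * 100 = 70.72%

Space savings = 1 - 1690/5771 = 70.72%


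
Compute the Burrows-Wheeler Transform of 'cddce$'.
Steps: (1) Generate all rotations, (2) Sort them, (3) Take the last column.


Rotations (sorted):
  0: $cddce -> last char: e
  1: cddce$ -> last char: $
  2: ce$cdd -> last char: d
  3: dce$cd -> last char: d
  4: ddce$c -> last char: c
  5: e$cddc -> last char: c


BWT = e$ddcc


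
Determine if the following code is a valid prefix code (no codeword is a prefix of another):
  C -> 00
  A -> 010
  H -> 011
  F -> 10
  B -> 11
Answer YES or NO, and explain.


Checking each pair (does one codeword prefix another?):
  C='00' vs A='010': no prefix
  C='00' vs H='011': no prefix
  C='00' vs F='10': no prefix
  C='00' vs B='11': no prefix
  A='010' vs C='00': no prefix
  A='010' vs H='011': no prefix
  A='010' vs F='10': no prefix
  A='010' vs B='11': no prefix
  H='011' vs C='00': no prefix
  H='011' vs A='010': no prefix
  H='011' vs F='10': no prefix
  H='011' vs B='11': no prefix
  F='10' vs C='00': no prefix
  F='10' vs A='010': no prefix
  F='10' vs H='011': no prefix
  F='10' vs B='11': no prefix
  B='11' vs C='00': no prefix
  B='11' vs A='010': no prefix
  B='11' vs H='011': no prefix
  B='11' vs F='10': no prefix
No violation found over all pairs.

YES -- this is a valid prefix code. No codeword is a prefix of any other codeword.
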